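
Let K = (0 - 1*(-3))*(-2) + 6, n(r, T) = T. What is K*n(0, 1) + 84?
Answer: 84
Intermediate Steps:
K = 0 (K = (0 + 3)*(-2) + 6 = 3*(-2) + 6 = -6 + 6 = 0)
K*n(0, 1) + 84 = 0*1 + 84 = 0 + 84 = 84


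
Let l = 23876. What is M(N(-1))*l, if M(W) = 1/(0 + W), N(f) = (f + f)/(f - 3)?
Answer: 47752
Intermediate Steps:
N(f) = 2*f/(-3 + f) (N(f) = (2*f)/(-3 + f) = 2*f/(-3 + f))
M(W) = 1/W
M(N(-1))*l = 23876/(2*(-1)/(-3 - 1)) = 23876/(2*(-1)/(-4)) = 23876/(2*(-1)*(-¼)) = 23876/(½) = 2*23876 = 47752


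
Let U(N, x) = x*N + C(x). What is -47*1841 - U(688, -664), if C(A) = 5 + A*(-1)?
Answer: 369636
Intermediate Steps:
C(A) = 5 - A
U(N, x) = 5 - x + N*x (U(N, x) = x*N + (5 - x) = N*x + (5 - x) = 5 - x + N*x)
-47*1841 - U(688, -664) = -47*1841 - (5 - 1*(-664) + 688*(-664)) = -86527 - (5 + 664 - 456832) = -86527 - 1*(-456163) = -86527 + 456163 = 369636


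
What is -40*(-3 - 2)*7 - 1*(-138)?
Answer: 1538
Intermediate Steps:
-40*(-3 - 2)*7 - 1*(-138) = -(-200)*7 + 138 = -40*(-35) + 138 = 1400 + 138 = 1538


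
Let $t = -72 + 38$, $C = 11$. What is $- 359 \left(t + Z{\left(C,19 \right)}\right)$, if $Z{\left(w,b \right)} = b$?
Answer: $5385$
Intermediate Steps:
$t = -34$
$- 359 \left(t + Z{\left(C,19 \right)}\right) = - 359 \left(-34 + 19\right) = \left(-359\right) \left(-15\right) = 5385$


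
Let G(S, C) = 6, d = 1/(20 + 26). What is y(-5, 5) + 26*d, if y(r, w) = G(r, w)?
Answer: 151/23 ≈ 6.5652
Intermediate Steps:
d = 1/46 ≈ 0.021739
y(r, w) = 6
y(-5, 5) + 26*d = 6 + 26*(1/46) = 6 + 13/23 = 151/23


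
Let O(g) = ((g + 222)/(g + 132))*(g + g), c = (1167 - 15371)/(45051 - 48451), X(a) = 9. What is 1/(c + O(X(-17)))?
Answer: 39950/1344997 ≈ 0.029703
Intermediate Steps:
c = 3551/850 (c = -14204/(-3400) = -14204*(-1/3400) = 3551/850 ≈ 4.1776)
O(g) = 2*g*(222 + g)/(132 + g) (O(g) = ((222 + g)/(132 + g))*(2*g) = 2*g*(222 + g)/(132 + g))
1/(c + O(X(-17))) = 1/(3551/850 + 2*9*(222 + 9)/(132 + 9)) = 1/(3551/850 + 2*9*231/141) = 1/(3551/850 + 2*9*(1/141)*231) = 1/(3551/850 + 1386/47) = 1/(1344997/39950) = 39950/1344997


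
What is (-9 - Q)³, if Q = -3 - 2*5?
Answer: 64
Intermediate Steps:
Q = -13 (Q = -3 - 10 = -13)
(-9 - Q)³ = (-9 - 1*(-13))³ = (-9 + 13)³ = 4³ = 64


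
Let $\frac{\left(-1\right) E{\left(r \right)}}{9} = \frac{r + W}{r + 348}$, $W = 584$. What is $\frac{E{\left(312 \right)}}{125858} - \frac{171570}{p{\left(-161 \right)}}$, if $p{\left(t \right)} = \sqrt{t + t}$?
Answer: $- \frac{336}{3461095} + \frac{12255 i \sqrt{322}}{23} \approx -9.7079 \cdot 10^{-5} + 9561.2 i$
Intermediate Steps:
$p{\left(t \right)} = \sqrt{2} \sqrt{t}$ ($p{\left(t \right)} = \sqrt{2 t} = \sqrt{2} \sqrt{t}$)
$E{\left(r \right)} = - \frac{9 \left(584 + r\right)}{348 + r}$ ($E{\left(r \right)} = - 9 \frac{r + 584}{r + 348} = - 9 \frac{584 + r}{348 + r} = - \frac{9 \left(584 + r\right)}{348 + r}$)
$\frac{E{\left(312 \right)}}{125858} - \frac{171570}{p{\left(-161 \right)}} = \frac{9 \frac{1}{348 + 312} \left(-584 - 312\right)}{125858} - \frac{171570}{\sqrt{2} \sqrt{-161}} = \frac{9 \left(-584 - 312\right)}{660} \cdot \frac{1}{125858} - \frac{171570}{\sqrt{2} i \sqrt{161}} = 9 \cdot \frac{1}{660} \left(-896\right) \frac{1}{125858} - \frac{171570}{i \sqrt{322}} = \left(- \frac{672}{55}\right) \frac{1}{125858} - 171570 \left(- \frac{i \sqrt{322}}{322}\right) = - \frac{336}{3461095} + \frac{12255 i \sqrt{322}}{23}$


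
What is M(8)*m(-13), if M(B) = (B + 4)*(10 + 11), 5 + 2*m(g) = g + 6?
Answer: -1512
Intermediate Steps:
m(g) = ½ + g/2 (m(g) = -5/2 + (g + 6)/2 = -5/2 + (6 + g)/2 = -5/2 + (3 + g/2) = ½ + g/2)
M(B) = 84 + 21*B (M(B) = (4 + B)*21 = 84 + 21*B)
M(8)*m(-13) = (84 + 21*8)*(½ + (½)*(-13)) = (84 + 168)*(½ - 13/2) = 252*(-6) = -1512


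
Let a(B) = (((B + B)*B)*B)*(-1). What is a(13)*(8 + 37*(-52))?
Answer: 8418904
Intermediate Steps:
a(B) = -2*B**3 (a(B) = (((2*B)*B)*B)*(-1) = ((2*B**2)*B)*(-1) = (2*B**3)*(-1) = -2*B**3)
a(13)*(8 + 37*(-52)) = (-2*13**3)*(8 + 37*(-52)) = (-2*2197)*(8 - 1924) = -4394*(-1916) = 8418904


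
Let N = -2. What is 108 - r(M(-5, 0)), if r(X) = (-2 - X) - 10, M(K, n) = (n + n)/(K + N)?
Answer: 120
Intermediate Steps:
M(K, n) = 2*n/(-2 + K) (M(K, n) = (n + n)/(K - 2) = (2*n)/(-2 + K) = 2*n/(-2 + K))
r(X) = -12 - X
108 - r(M(-5, 0)) = 108 - (-12 - 2*0/(-2 - 5)) = 108 - (-12 - 2*0/(-7)) = 108 - (-12 - 2*0*(-1)/7) = 108 - (-12 - 1*0) = 108 - (-12 + 0) = 108 - 1*(-12) = 108 + 12 = 120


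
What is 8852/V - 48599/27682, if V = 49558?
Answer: -1081714089/685932278 ≈ -1.5770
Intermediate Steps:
8852/V - 48599/27682 = 8852/49558 - 48599/27682 = 8852*(1/49558) - 48599*1/27682 = 4426/24779 - 48599/27682 = -1081714089/685932278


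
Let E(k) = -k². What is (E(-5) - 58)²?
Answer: 6889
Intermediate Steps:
(E(-5) - 58)² = (-1*(-5)² - 58)² = (-1*25 - 58)² = (-25 - 58)² = (-83)² = 6889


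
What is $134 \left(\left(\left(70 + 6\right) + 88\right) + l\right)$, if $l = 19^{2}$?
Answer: $70350$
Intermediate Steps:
$l = 361$
$134 \left(\left(\left(70 + 6\right) + 88\right) + l\right) = 134 \left(\left(\left(70 + 6\right) + 88\right) + 361\right) = 134 \left(\left(76 + 88\right) + 361\right) = 134 \left(164 + 361\right) = 134 \cdot 525 = 70350$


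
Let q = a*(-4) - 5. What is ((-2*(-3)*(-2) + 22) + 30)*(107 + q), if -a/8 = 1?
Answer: 5360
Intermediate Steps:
a = -8 (a = -8*1 = -8)
q = 27 (q = -8*(-4) - 5 = 32 - 5 = 27)
((-2*(-3)*(-2) + 22) + 30)*(107 + q) = ((-2*(-3)*(-2) + 22) + 30)*(107 + 27) = ((6*(-2) + 22) + 30)*134 = ((-12 + 22) + 30)*134 = (10 + 30)*134 = 40*134 = 5360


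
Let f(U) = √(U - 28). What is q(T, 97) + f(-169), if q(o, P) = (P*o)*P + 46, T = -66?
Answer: -620948 + I*√197 ≈ -6.2095e+5 + 14.036*I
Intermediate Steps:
q(o, P) = 46 + o*P² (q(o, P) = o*P² + 46 = 46 + o*P²)
f(U) = √(-28 + U)
q(T, 97) + f(-169) = (46 - 66*97²) + √(-28 - 169) = (46 - 66*9409) + √(-197) = (46 - 620994) + I*√197 = -620948 + I*√197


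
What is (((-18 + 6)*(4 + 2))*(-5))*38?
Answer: 13680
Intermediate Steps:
(((-18 + 6)*(4 + 2))*(-5))*38 = (-12*6*(-5))*38 = -72*(-5)*38 = 360*38 = 13680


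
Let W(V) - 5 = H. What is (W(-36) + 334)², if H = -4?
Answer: 112225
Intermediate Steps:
W(V) = 1 (W(V) = 5 - 4 = 1)
(W(-36) + 334)² = (1 + 334)² = 335² = 112225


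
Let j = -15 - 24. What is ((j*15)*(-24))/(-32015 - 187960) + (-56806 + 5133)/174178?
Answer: -920815153/2554320370 ≈ -0.36049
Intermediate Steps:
j = -39
((j*15)*(-24))/(-32015 - 187960) + (-56806 + 5133)/174178 = (-39*15*(-24))/(-32015 - 187960) + (-56806 + 5133)/174178 = -585*(-24)/(-219975) - 51673*1/174178 = 14040*(-1/219975) - 51673/174178 = -936/14665 - 51673/174178 = -920815153/2554320370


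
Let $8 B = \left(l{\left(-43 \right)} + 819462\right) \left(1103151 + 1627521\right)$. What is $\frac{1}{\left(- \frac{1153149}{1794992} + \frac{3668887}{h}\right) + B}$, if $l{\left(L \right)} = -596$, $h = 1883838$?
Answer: $\frac{1690737069648}{472572520228595577384133} \approx 3.5777 \cdot 10^{-12}$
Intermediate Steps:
$B = 279506807244$ ($B = \frac{\left(-596 + 819462\right) \left(1103151 + 1627521\right)}{8} = \frac{818866 \cdot 2730672}{8} = \frac{1}{8} \cdot 2236054457952 = 279506807244$)
$\frac{1}{\left(- \frac{1153149}{1794992} + \frac{3668887}{h}\right) + B} = \frac{1}{\left(- \frac{1153149}{1794992} + \frac{3668887}{1883838}\right) + 279506807244} = \frac{1}{\frac{2206638454021}{1690737069648} + 279506807244} = \frac{1}{\frac{472572520228595577384133}{1690737069648}} = \frac{1690737069648}{472572520228595577384133}$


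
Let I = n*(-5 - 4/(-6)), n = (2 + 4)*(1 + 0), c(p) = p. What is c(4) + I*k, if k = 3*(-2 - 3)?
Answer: 394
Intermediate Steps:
k = -15 (k = 3*(-5) = -15)
n = 6 (n = 6*1 = 6)
I = -26 (I = 6*(-5 - 4/(-6)) = 6*(-5 - 4*(-⅙)) = 6*(-5 + ⅔) = 6*(-13/3) = -26)
c(4) + I*k = 4 - 26*(-15) = 4 + 390 = 394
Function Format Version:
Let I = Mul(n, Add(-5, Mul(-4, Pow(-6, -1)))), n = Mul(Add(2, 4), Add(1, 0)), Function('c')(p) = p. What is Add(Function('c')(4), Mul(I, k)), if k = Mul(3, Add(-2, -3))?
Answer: 394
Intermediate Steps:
k = -15 (k = Mul(3, -5) = -15)
n = 6 (n = Mul(6, 1) = 6)
I = -26 (I = Mul(6, Add(-5, Mul(-4, Pow(-6, -1)))) = Mul(6, Add(-5, Mul(-4, Rational(-1, 6)))) = Mul(6, Add(-5, Rational(2, 3))) = Mul(6, Rational(-13, 3)) = -26)
Add(Function('c')(4), Mul(I, k)) = Add(4, Mul(-26, -15)) = Add(4, 390) = 394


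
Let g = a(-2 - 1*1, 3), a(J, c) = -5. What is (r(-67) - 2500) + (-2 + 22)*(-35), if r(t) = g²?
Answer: -3175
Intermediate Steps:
g = -5
r(t) = 25 (r(t) = (-5)² = 25)
(r(-67) - 2500) + (-2 + 22)*(-35) = (25 - 2500) + (-2 + 22)*(-35) = -2475 + 20*(-35) = -2475 - 700 = -3175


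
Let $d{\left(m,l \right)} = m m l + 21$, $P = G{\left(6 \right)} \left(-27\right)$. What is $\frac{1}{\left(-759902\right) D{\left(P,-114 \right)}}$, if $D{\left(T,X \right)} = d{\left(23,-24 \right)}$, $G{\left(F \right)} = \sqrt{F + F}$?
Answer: $\frac{1}{9631757850} \approx 1.0382 \cdot 10^{-10}$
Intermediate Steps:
$G{\left(F \right)} = \sqrt{2} \sqrt{F}$ ($G{\left(F \right)} = \sqrt{2 F} = \sqrt{2} \sqrt{F}$)
$P = - 54 \sqrt{3}$ ($P = \sqrt{2} \sqrt{6} \left(-27\right) = 2 \sqrt{3} \left(-27\right) = - 54 \sqrt{3} \approx -93.531$)
$d{\left(m,l \right)} = 21 + l m^{2}$ ($d{\left(m,l \right)} = m^{2} l + 21 = l m^{2} + 21 = 21 + l m^{2}$)
$D{\left(T,X \right)} = -12675$ ($D{\left(T,X \right)} = 21 - 24 \cdot 23^{2} = 21 - 12696 = -12675$)
$\frac{1}{\left(-759902\right) D{\left(P,-114 \right)}} = \frac{1}{\left(-759902\right) \left(-12675\right)} = \left(- \frac{1}{759902}\right) \left(- \frac{1}{12675}\right) = \frac{1}{9631757850}$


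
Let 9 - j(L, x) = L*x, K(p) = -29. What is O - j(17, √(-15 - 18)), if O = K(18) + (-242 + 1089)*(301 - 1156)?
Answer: -724223 + 17*I*√33 ≈ -7.2422e+5 + 97.658*I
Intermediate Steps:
O = -724214 (O = -29 + (-242 + 1089)*(301 - 1156) = -29 + 847*(-855) = -29 - 724185 = -724214)
j(L, x) = 9 - L*x
O - j(17, √(-15 - 18)) = -724214 - (9 - 1*17*√(-15 - 18)) = -724214 - (9 - 1*17*√(-33)) = -724214 - (9 - 1*17*I*√33) = -724214 - (9 - 17*I*√33) = -724214 + (-9 + 17*I*√33) = -724223 + 17*I*√33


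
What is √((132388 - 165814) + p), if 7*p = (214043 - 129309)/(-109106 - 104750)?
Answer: I*√1170426454104803/187124 ≈ 182.83*I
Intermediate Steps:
p = -42367/748496 (p = ((214043 - 129309)/(-109106 - 104750))/7 = (84734/(-213856))/7 = (84734*(-1/213856))/7 = (⅐)*(-42367/106928) = -42367/748496 ≈ -0.056603)
√((132388 - 165814) + p) = √((132388 - 165814) - 42367/748496) = √(-33426 - 42367/748496) = √(-25019269663/748496) = I*√1170426454104803/187124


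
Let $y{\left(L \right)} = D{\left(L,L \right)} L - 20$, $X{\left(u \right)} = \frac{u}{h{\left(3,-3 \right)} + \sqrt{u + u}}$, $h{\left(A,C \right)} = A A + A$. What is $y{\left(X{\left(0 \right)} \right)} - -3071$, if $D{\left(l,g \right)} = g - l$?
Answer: $3051$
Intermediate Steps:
$h{\left(A,C \right)} = A + A^{2}$ ($h{\left(A,C \right)} = A^{2} + A = A + A^{2}$)
$X{\left(u \right)} = \frac{u}{12 + \sqrt{2} \sqrt{u}}$ ($X{\left(u \right)} = \frac{u}{3 \left(1 + 3\right) + \sqrt{u + u}} = \frac{u}{3 \cdot 4 + \sqrt{2 u}} = \frac{u}{12 + \sqrt{2} \sqrt{u}}$)
$y{\left(L \right)} = -20$ ($y{\left(L \right)} = \left(L - L\right) L - 20 = 0 L - 20 = 0 - 20 = -20$)
$y{\left(X{\left(0 \right)} \right)} - -3071 = -20 - -3071 = -20 + 3071 = 3051$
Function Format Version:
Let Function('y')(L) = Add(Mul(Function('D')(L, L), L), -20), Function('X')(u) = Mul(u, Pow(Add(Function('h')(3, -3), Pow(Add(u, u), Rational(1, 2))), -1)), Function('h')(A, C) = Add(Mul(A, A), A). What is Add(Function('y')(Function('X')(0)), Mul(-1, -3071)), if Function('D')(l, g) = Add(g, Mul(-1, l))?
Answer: 3051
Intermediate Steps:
Function('h')(A, C) = Add(A, Pow(A, 2)) (Function('h')(A, C) = Add(Pow(A, 2), A) = Add(A, Pow(A, 2)))
Function('X')(u) = Mul(u, Pow(Add(12, Mul(Pow(2, Rational(1, 2)), Pow(u, Rational(1, 2)))), -1)) (Function('X')(u) = Mul(u, Pow(Add(Mul(3, Add(1, 3)), Pow(Add(u, u), Rational(1, 2))), -1)) = Mul(u, Pow(Add(Mul(3, 4), Pow(Mul(2, u), Rational(1, 2))), -1)) = Mul(u, Pow(Add(12, Mul(Pow(2, Rational(1, 2)), Pow(u, Rational(1, 2)))), -1)))
Function('y')(L) = -20 (Function('y')(L) = Add(Mul(Add(L, Mul(-1, L)), L), -20) = Add(Mul(0, L), -20) = Add(0, -20) = -20)
Add(Function('y')(Function('X')(0)), Mul(-1, -3071)) = Add(-20, Mul(-1, -3071)) = Add(-20, 3071) = 3051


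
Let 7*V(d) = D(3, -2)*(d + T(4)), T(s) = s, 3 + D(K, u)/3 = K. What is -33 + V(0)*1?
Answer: -33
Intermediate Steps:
D(K, u) = -9 + 3*K
V(d) = 0 (V(d) = ((-9 + 3*3)*(d + 4))/7 = ((-9 + 9)*(4 + d))/7 = (0*(4 + d))/7 = (⅐)*0 = 0)
-33 + V(0)*1 = -33 + 0*1 = -33 + 0 = -33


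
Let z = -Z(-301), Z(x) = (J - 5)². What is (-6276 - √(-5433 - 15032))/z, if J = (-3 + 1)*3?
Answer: 6276/121 + I*√20465/121 ≈ 51.868 + 1.1823*I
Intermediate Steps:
J = -6 (J = -2*3 = -6)
Z(x) = 121 (Z(x) = (-6 - 5)² = (-11)² = 121)
z = -121 (z = -1*121 = -121)
(-6276 - √(-5433 - 15032))/z = (-6276 - √(-5433 - 15032))/(-121) = (-6276 - √(-20465))*(-1/121) = (-6276 - I*√20465)*(-1/121) = 6276/121 + I*√20465/121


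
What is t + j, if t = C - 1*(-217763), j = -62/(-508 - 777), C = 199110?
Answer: 535681867/1285 ≈ 4.1687e+5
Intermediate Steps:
j = 62/1285 (j = -62/(-1285) = -62*(-1/1285) = 62/1285 ≈ 0.048249)
t = 416873 (t = 199110 - 1*(-217763) = 199110 + 217763 = 416873)
t + j = 416873 + 62/1285 = 535681867/1285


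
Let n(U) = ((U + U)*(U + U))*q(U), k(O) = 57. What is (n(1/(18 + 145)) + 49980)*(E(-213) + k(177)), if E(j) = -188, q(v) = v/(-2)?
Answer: -28355046292598/4330747 ≈ -6.5474e+6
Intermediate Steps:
q(v) = -v/2 (q(v) = v*(-1/2) = -v/2)
n(U) = -2*U**3 (n(U) = ((U + U)*(U + U))*(-U/2) = ((2*U)*(2*U))*(-U/2) = (4*U**2)*(-U/2) = -2*U**3)
(n(1/(18 + 145)) + 49980)*(E(-213) + k(177)) = (-2/(18 + 145)**3 + 49980)*(-188 + 57) = (-2*(1/163)**3 + 49980)*(-131) = (-2*1/4330747 + 49980)*(-131) = (-2/4330747 + 49980)*(-131) = (216450735058/4330747)*(-131) = -28355046292598/4330747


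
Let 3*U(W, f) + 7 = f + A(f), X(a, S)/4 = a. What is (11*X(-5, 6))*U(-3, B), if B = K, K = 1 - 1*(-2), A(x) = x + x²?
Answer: -1760/3 ≈ -586.67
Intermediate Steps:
X(a, S) = 4*a
K = 3 (K = 1 + 2 = 3)
B = 3
U(W, f) = -7/3 + f/3 + f*(1 + f)/3 (U(W, f) = -7/3 + (f + f*(1 + f))/3 = -7/3 + (f/3 + f*(1 + f)/3) = -7/3 + f/3 + f*(1 + f)/3)
(11*X(-5, 6))*U(-3, B) = (11*(4*(-5)))*(-7/3 + (⅓)*3 + (⅓)*3*(1 + 3)) = (11*(-20))*(-7/3 + 1 + (⅓)*3*4) = -220*(-7/3 + 1 + 4) = -220*8/3 = -1760/3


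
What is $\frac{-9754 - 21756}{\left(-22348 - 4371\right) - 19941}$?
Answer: $\frac{3151}{4666} \approx 0.67531$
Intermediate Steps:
$\frac{-9754 - 21756}{\left(-22348 - 4371\right) - 19941} = - \frac{31510}{\left(-22348 - 4371\right) - 19941} = - \frac{31510}{-26719 - 19941} = - \frac{31510}{-46660} = \left(-31510\right) \left(- \frac{1}{46660}\right) = \frac{3151}{4666}$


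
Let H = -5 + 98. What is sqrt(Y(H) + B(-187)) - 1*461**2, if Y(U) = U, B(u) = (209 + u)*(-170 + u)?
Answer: -212521 + I*sqrt(7761) ≈ -2.1252e+5 + 88.097*I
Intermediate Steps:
B(u) = (-170 + u)*(209 + u)
H = 93
sqrt(Y(H) + B(-187)) - 1*461**2 = sqrt(93 + (-35530 + (-187)**2 + 39*(-187))) - 1*461**2 = sqrt(93 + (-35530 + 34969 - 7293)) - 1*212521 = sqrt(93 - 7854) - 212521 = sqrt(-7761) - 212521 = I*sqrt(7761) - 212521 = -212521 + I*sqrt(7761)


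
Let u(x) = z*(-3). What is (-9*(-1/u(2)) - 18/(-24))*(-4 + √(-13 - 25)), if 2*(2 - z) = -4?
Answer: 0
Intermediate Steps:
z = 4 (z = 2 - ½*(-4) = 2 + 2 = 4)
u(x) = -12 (u(x) = 4*(-3) = -12)
(-9*(-1/u(2)) - 18/(-24))*(-4 + √(-13 - 25)) = (-9/((-1*(-12))) - 18/(-24))*(-4 + √(-13 - 25)) = (-9/12 - 18*(-1/24))*(-4 + √(-38)) = (-9*1/12 + ¾)*(-4 + I*√38) = (-¾ + ¾)*(-4 + I*√38) = 0*(-4 + I*√38) = 0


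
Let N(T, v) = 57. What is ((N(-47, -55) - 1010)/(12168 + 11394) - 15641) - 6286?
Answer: -516644927/23562 ≈ -21927.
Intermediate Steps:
((N(-47, -55) - 1010)/(12168 + 11394) - 15641) - 6286 = ((57 - 1010)/(12168 + 11394) - 15641) - 6286 = (-953/23562 - 15641) - 6286 = -368534195/23562 - 6286 = -516644927/23562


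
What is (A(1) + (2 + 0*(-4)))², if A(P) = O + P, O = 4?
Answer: 49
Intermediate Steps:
A(P) = 4 + P
(A(1) + (2 + 0*(-4)))² = ((4 + 1) + (2 + 0*(-4)))² = (5 + (2 + 0))² = (5 + 2)² = 7² = 49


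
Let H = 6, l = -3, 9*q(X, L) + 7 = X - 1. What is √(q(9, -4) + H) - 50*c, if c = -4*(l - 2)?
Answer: -1000 + √55/3 ≈ -997.53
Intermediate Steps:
q(X, L) = -8/9 + X/9 (q(X, L) = -7/9 + (X - 1)/9 = -7/9 + (-1 + X)/9 = -7/9 + (-⅑ + X/9) = -8/9 + X/9)
c = 20 (c = -4*(-3 - 2) = -4*(-5) = 20)
√(q(9, -4) + H) - 50*c = √((-8/9 + (⅑)*9) + 6) - 50*20 = √((-8/9 + 1) + 6) - 1000 = √(⅑ + 6) - 1000 = √(55/9) - 1000 = √55/3 - 1000 = -1000 + √55/3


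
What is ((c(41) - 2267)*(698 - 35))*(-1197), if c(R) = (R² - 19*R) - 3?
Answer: 1085659848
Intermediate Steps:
c(R) = -3 + R² - 19*R
((c(41) - 2267)*(698 - 35))*(-1197) = (((-3 + 41² - 19*41) - 2267)*(698 - 35))*(-1197) = (((-3 + 1681 - 779) - 2267)*663)*(-1197) = ((899 - 2267)*663)*(-1197) = -1368*663*(-1197) = -906984*(-1197) = 1085659848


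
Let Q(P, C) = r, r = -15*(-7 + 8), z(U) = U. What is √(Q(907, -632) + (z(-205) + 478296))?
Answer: 2*√119519 ≈ 691.43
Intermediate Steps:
r = -15 (r = -15*1 = -15)
Q(P, C) = -15
√(Q(907, -632) + (z(-205) + 478296)) = √(-15 + (-205 + 478296)) = √(-15 + 478091) = √478076 = 2*√119519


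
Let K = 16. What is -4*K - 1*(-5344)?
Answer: 5280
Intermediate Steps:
-4*K - 1*(-5344) = -4*16 - 1*(-5344) = -64 + 5344 = 5280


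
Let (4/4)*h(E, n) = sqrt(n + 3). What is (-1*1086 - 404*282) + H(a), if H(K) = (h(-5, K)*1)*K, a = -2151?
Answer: -115014 - 4302*I*sqrt(537) ≈ -1.1501e+5 - 99691.0*I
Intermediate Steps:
h(E, n) = sqrt(3 + n) (h(E, n) = sqrt(n + 3) = sqrt(3 + n))
H(K) = K*sqrt(3 + K) (H(K) = (sqrt(3 + K)*1)*K = sqrt(3 + K)*K = K*sqrt(3 + K))
(-1*1086 - 404*282) + H(a) = (-1*1086 - 404*282) - 2151*sqrt(3 - 2151) = (-1086 - 113928) - 4302*I*sqrt(537) = -115014 - 4302*I*sqrt(537)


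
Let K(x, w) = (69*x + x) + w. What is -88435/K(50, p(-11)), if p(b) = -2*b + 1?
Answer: -88435/3523 ≈ -25.102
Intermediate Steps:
p(b) = 1 - 2*b
K(x, w) = w + 70*x (K(x, w) = 70*x + w = w + 70*x)
-88435/K(50, p(-11)) = -88435/((1 - 2*(-11)) + 70*50) = -88435/((1 + 22) + 3500) = -88435/(23 + 3500) = -88435/3523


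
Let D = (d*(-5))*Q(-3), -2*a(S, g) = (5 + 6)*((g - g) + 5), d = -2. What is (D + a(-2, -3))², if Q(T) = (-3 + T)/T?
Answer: 225/4 ≈ 56.250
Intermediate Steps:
Q(T) = (-3 + T)/T
a(S, g) = -55/2 (a(S, g) = -(5 + 6)*((g - g) + 5)/2 = -11*(0 + 5)/2 = -11*5/2 = -½*55 = -55/2)
D = 20 (D = (-2*(-5))*((-3 - 3)/(-3)) = 10*(-⅓*(-6)) = 10*2 = 20)
(D + a(-2, -3))² = (20 - 55/2)² = (-15/2)² = 225/4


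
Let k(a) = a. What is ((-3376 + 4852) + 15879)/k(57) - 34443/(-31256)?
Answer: 181470377/593864 ≈ 305.58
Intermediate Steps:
((-3376 + 4852) + 15879)/k(57) - 34443/(-31256) = ((-3376 + 4852) + 15879)/57 - 34443/(-31256) = (1476 + 15879)*(1/57) - 34443*(-1/31256) = 17355*(1/57) + 34443/31256 = 5785/19 + 34443/31256 = 181470377/593864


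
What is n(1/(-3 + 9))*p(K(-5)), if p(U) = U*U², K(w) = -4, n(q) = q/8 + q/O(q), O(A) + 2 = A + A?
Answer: 76/15 ≈ 5.0667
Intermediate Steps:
O(A) = -2 + 2*A (O(A) = -2 + (A + A) = -2 + 2*A)
n(q) = q/8 + q/(-2 + 2*q)
p(U) = U³
n(1/(-3 + 9))*p(K(-5)) = ((3 + 1/(-3 + 9))/(8*(-3 + 9)*(-1 + 1/(-3 + 9))))*(-4)³ = ((⅛)*(3 + 1/6)/(6*(-1 + 1/6)))*(-64) = ((⅛)*(⅙)*(3 + ⅙)/(-1 + ⅙))*(-64) = ((⅛)*(⅙)*(19/6)/(-⅚))*(-64) = ((⅛)*(⅙)*(-6/5)*(19/6))*(-64) = -19/240*(-64) = 76/15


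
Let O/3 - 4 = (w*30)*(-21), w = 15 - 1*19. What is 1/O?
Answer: 1/7572 ≈ 0.00013207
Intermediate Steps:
w = -4 (w = 15 - 19 = -4)
O = 7572 (O = 12 + 3*(-4*30*(-21)) = 12 + 3*(-120*(-21)) = 12 + 3*2520 = 12 + 7560 = 7572)
1/O = 1/7572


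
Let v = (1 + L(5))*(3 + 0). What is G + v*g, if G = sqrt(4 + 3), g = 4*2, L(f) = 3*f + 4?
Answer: 480 + sqrt(7) ≈ 482.65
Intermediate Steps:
L(f) = 4 + 3*f
g = 8
v = 60 (v = (1 + (4 + 3*5))*(3 + 0) = (1 + (4 + 15))*3 = (1 + 19)*3 = 20*3 = 60)
G = sqrt(7) ≈ 2.6458
G + v*g = sqrt(7) + 60*8 = sqrt(7) + 480 = 480 + sqrt(7)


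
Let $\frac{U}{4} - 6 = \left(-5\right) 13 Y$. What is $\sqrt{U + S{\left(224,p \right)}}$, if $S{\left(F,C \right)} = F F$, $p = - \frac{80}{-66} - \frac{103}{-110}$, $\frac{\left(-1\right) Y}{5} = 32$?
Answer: $30 \sqrt{102} \approx 302.99$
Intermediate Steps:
$Y = -160$ ($Y = \left(-5\right) 32 = -160$)
$p = \frac{709}{330}$ ($p = \left(-80\right) \left(- \frac{1}{66}\right) - - \frac{103}{110} = \frac{40}{33} + \frac{103}{110} = \frac{709}{330} \approx 2.1485$)
$U = 41624$ ($U = 24 + 4 \left(-5\right) 13 \left(-160\right) = 24 + 4 \left(\left(-65\right) \left(-160\right)\right) = 24 + 4 \cdot 10400 = 24 + 41600 = 41624$)
$S{\left(F,C \right)} = F^{2}$
$\sqrt{U + S{\left(224,p \right)}} = \sqrt{41624 + 224^{2}} = \sqrt{41624 + 50176} = \sqrt{91800} = 30 \sqrt{102}$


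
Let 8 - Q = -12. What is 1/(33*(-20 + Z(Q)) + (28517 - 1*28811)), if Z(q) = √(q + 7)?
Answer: -106/97857 - 11*√3/97857 ≈ -0.0012779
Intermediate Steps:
Q = 20 (Q = 8 - 1*(-12) = 8 + 12 = 20)
Z(q) = √(7 + q)
1/(33*(-20 + Z(Q)) + (28517 - 1*28811)) = 1/(33*(-20 + √(7 + 20)) + (28517 - 1*28811)) = 1/(33*(-20 + √27) + (28517 - 28811)) = 1/(33*(-20 + 3*√3) - 294) = 1/((-660 + 99*√3) - 294) = 1/(-954 + 99*√3)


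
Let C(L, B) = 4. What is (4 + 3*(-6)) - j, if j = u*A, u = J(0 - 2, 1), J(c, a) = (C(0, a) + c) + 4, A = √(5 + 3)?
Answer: -14 - 12*√2 ≈ -30.971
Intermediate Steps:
A = 2*√2 (A = √8 = 2*√2 ≈ 2.8284)
J(c, a) = 8 + c (J(c, a) = (4 + c) + 4 = 8 + c)
u = 6 (u = 8 + (0 - 2) = 8 - 2 = 6)
j = 12*√2 (j = 6*(2*√2) = 12*√2 ≈ 16.971)
(4 + 3*(-6)) - j = (4 + 3*(-6)) - 12*√2 = (4 - 18) - 12*√2 = -14 - 12*√2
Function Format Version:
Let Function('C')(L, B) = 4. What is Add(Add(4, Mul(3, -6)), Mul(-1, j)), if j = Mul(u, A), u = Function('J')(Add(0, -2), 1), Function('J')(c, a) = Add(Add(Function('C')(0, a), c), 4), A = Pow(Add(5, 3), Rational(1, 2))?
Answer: Add(-14, Mul(-12, Pow(2, Rational(1, 2)))) ≈ -30.971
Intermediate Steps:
A = Mul(2, Pow(2, Rational(1, 2))) (A = Pow(8, Rational(1, 2)) = Mul(2, Pow(2, Rational(1, 2))) ≈ 2.8284)
Function('J')(c, a) = Add(8, c) (Function('J')(c, a) = Add(Add(4, c), 4) = Add(8, c))
u = 6 (u = Add(8, Add(0, -2)) = Add(8, -2) = 6)
j = Mul(12, Pow(2, Rational(1, 2))) (j = Mul(6, Mul(2, Pow(2, Rational(1, 2)))) = Mul(12, Pow(2, Rational(1, 2))) ≈ 16.971)
Add(Add(4, Mul(3, -6)), Mul(-1, j)) = Add(Add(4, Mul(3, -6)), Mul(-1, Mul(12, Pow(2, Rational(1, 2))))) = Add(Add(4, -18), Mul(-12, Pow(2, Rational(1, 2)))) = Add(-14, Mul(-12, Pow(2, Rational(1, 2))))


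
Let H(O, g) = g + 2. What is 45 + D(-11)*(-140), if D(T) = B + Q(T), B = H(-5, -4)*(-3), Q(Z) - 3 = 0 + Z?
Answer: 325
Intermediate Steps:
H(O, g) = 2 + g
Q(Z) = 3 + Z (Q(Z) = 3 + (0 + Z) = 3 + Z)
B = 6 (B = (2 - 4)*(-3) = -2*(-3) = 6)
D(T) = 9 + T (D(T) = 6 + (3 + T) = 9 + T)
45 + D(-11)*(-140) = 45 + (9 - 11)*(-140) = 45 - 2*(-140) = 45 + 280 = 325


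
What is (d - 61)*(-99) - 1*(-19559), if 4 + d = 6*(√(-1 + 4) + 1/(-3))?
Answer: 26192 - 594*√3 ≈ 25163.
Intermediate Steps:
d = -6 + 6*√3 (d = -4 + 6*(√(-1 + 4) + 1/(-3)) = -4 + 6*(√3 - ⅓) = -4 + 6*(-⅓ + √3) = -4 + (-2 + 6*√3) = -6 + 6*√3 ≈ 4.3923)
(d - 61)*(-99) - 1*(-19559) = ((-6 + 6*√3) - 61)*(-99) - 1*(-19559) = (-67 + 6*√3)*(-99) + 19559 = (6633 - 594*√3) + 19559 = 26192 - 594*√3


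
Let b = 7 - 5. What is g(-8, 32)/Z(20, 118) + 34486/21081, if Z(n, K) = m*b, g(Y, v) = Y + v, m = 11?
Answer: 632318/231891 ≈ 2.7268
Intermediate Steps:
b = 2
Z(n, K) = 22 (Z(n, K) = 11*2 = 22)
g(-8, 32)/Z(20, 118) + 34486/21081 = (-8 + 32)/22 + 34486/21081 = 24*(1/22) + 34486*(1/21081) = 12/11 + 34486/21081 = 632318/231891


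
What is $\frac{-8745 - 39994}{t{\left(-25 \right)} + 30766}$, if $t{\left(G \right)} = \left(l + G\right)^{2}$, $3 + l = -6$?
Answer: $- \frac{48739}{31922} \approx -1.5268$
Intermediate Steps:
$l = -9$ ($l = -3 - 6 = -9$)
$t{\left(G \right)} = \left(-9 + G\right)^{2}$
$\frac{-8745 - 39994}{t{\left(-25 \right)} + 30766} = \frac{-8745 - 39994}{\left(-9 - 25\right)^{2} + 30766} = - \frac{48739}{\left(-34\right)^{2} + 30766} = - \frac{48739}{1156 + 30766} = - \frac{48739}{31922}$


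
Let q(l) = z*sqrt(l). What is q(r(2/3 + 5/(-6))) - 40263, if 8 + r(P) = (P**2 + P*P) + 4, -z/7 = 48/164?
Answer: -40263 - 14*I*sqrt(142)/41 ≈ -40263.0 - 4.069*I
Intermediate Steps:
z = -84/41 (z = -336/164 = -7*12/41 = -84/41 ≈ -2.0488)
r(P) = -4 + 2*P**2 (r(P) = -8 + ((P**2 + P*P) + 4) = -8 + ((P**2 + P**2) + 4) = -8 + (2*P**2 + 4) = -8 + (4 + 2*P**2) = -4 + 2*P**2)
q(l) = -84*sqrt(l)/41
q(r(2/3 + 5/(-6))) - 40263 = -84*sqrt(-4 + 2*(2/3 + 5/(-6))**2)/41 - 40263 = -84*sqrt(-4 + 2*(2*(1/3) + 5*(-1/6))**2)/41 - 40263 = -84*sqrt(-4 + 2*(2/3 - 5/6)**2)/41 - 40263 = -84*sqrt(-4 + 2*(-1/6)**2)/41 - 40263 = -84*sqrt(-4 + 2*(1/36))/41 - 40263 = -84*sqrt(-4 + 1/18)/41 - 40263 = -14*I*sqrt(142)/41 - 40263 = -40263 - 14*I*sqrt(142)/41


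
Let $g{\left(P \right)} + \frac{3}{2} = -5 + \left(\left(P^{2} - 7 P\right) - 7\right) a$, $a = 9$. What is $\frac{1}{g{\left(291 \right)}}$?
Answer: $\frac{2}{1487453} \approx 1.3446 \cdot 10^{-6}$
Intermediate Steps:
$g{\left(P \right)} = - \frac{139}{2} - 63 P + 9 P^{2}$ ($g{\left(P \right)} = - \frac{3}{2} + \left(-5 + \left(\left(P^{2} - 7 P\right) - 7\right) 9\right) = - \frac{3}{2} + \left(-5 + \left(-7 + P^{2} - 7 P\right) 9\right) = - \frac{3}{2} - \left(68 - 9 P^{2} + 63 P\right) = - \frac{139}{2} - 63 P + 9 P^{2}$)
$\frac{1}{g{\left(291 \right)}} = \frac{1}{- \frac{139}{2} - 18333 + 9 \cdot 291^{2}} = \frac{1}{- \frac{139}{2} - 18333 + 9 \cdot 84681} = \frac{1}{- \frac{139}{2} - 18333 + 762129} = \frac{1}{\frac{1487453}{2}} = \frac{2}{1487453}$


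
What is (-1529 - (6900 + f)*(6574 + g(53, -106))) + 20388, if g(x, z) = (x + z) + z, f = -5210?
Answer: -10822491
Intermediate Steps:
g(x, z) = x + 2*z
(-1529 - (6900 + f)*(6574 + g(53, -106))) + 20388 = (-1529 - (6900 - 5210)*(6574 + (53 + 2*(-106)))) + 20388 = (-1529 - 1690*(6574 + (53 - 212))) + 20388 = (-1529 - 1690*(6574 - 159)) + 20388 = (-1529 - 1690*6415) + 20388 = (-1529 - 1*10841350) + 20388 = (-1529 - 10841350) + 20388 = -10842879 + 20388 = -10822491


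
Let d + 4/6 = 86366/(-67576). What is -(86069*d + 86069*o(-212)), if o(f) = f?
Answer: 1866517552217/101364 ≈ 1.8414e+7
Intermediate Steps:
d = -197125/101364 (d = -2/3 + 86366/(-67576) = -2/3 + 86366*(-1/67576) = -2/3 - 43183/33788 = -197125/101364 ≈ -1.9447)
-(86069*d + 86069*o(-212)) = -86069/(1/(-197125/101364 - 212)) = -86069/(1/(-21686293/101364)) = -86069/(-101364/21686293) = -86069*(-21686293/101364) = 1866517552217/101364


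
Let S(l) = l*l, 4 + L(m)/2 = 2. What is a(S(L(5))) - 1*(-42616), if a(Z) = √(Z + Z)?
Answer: 42616 + 4*√2 ≈ 42622.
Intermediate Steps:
L(m) = -4 (L(m) = -8 + 2*2 = -8 + 4 = -4)
S(l) = l²
a(Z) = √2*√Z (a(Z) = √(2*Z) = √2*√Z)
a(S(L(5))) - 1*(-42616) = √2*√((-4)²) - 1*(-42616) = √2*√16 + 42616 = √2*4 + 42616 = 4*√2 + 42616 = 42616 + 4*√2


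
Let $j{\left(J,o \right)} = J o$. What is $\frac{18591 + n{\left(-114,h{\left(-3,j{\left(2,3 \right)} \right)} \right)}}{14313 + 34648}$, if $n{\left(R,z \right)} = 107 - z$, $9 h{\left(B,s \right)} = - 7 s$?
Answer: $\frac{56108}{146883} \approx 0.38199$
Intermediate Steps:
$h{\left(B,s \right)} = - \frac{7 s}{9}$ ($h{\left(B,s \right)} = \frac{\left(-7\right) s}{9} = - \frac{7 s}{9}$)
$\frac{18591 + n{\left(-114,h{\left(-3,j{\left(2,3 \right)} \right)} \right)}}{14313 + 34648} = \frac{18591 + \left(107 - - \frac{7 \cdot 2 \cdot 3}{9}\right)}{14313 + 34648} = \frac{18591 + \left(107 - \left(- \frac{7}{9}\right) 6\right)}{48961} = \left(18591 + \left(107 - - \frac{14}{3}\right)\right) \frac{1}{48961} = \left(18591 + \left(107 + \frac{14}{3}\right)\right) \frac{1}{48961} = \left(18591 + \frac{335}{3}\right) \frac{1}{48961} = \frac{56108}{3} \cdot \frac{1}{48961} = \frac{56108}{146883}$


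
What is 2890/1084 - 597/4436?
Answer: 3043223/1202156 ≈ 2.5315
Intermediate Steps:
2890/1084 - 597/4436 = 2890*(1/1084) - 597*1/4436 = 1445/542 - 597/4436 = 3043223/1202156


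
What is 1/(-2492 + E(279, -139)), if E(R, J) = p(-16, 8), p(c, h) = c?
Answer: -1/2508 ≈ -0.00039872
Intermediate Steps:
E(R, J) = -16
1/(-2492 + E(279, -139)) = 1/(-2492 - 16) = 1/(-2508) = -1/2508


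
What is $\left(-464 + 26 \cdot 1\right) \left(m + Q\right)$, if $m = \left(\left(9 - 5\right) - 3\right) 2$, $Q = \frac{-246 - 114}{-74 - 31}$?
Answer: $- \frac{16644}{7} \approx -2377.7$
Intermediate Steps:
$Q = \frac{24}{7}$ ($Q = - \frac{360}{-105} = \left(-360\right) \left(- \frac{1}{105}\right) = \frac{24}{7} \approx 3.4286$)
$m = 2$ ($m = \left(4 - 3\right) 2 = 1 \cdot 2 = 2$)
$\left(-464 + 26 \cdot 1\right) \left(m + Q\right) = \left(-464 + 26 \cdot 1\right) \left(2 + \frac{24}{7}\right) = \left(-464 + 26\right) \frac{38}{7} = \left(-438\right) \frac{38}{7} = - \frac{16644}{7}$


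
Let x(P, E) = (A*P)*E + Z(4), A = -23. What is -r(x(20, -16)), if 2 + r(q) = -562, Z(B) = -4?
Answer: 564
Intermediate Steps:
x(P, E) = -4 - 23*E*P (x(P, E) = (-23*P)*E - 4 = -23*E*P - 4 = -4 - 23*E*P)
r(q) = -564 (r(q) = -2 - 562 = -564)
-r(x(20, -16)) = -1*(-564) = 564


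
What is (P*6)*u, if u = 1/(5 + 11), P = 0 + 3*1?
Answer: 9/8 ≈ 1.1250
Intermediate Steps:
P = 3 (P = 0 + 3 = 3)
u = 1/16 ≈ 0.062500
(P*6)*u = (3*6)*(1/16) = 18*(1/16) = 9/8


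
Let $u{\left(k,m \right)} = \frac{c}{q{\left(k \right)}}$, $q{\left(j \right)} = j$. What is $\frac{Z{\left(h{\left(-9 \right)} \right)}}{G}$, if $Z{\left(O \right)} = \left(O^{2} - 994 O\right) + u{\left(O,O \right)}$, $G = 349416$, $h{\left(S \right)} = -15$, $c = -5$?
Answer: $\frac{22703}{524124} \approx 0.043316$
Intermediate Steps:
$u{\left(k,m \right)} = - \frac{5}{k}$
$Z{\left(O \right)} = O^{2} - 994 O - \frac{5}{O}$ ($Z{\left(O \right)} = \left(O^{2} - 994 O\right) - \frac{5}{O} = O^{2} - 994 O - \frac{5}{O}$)
$\frac{Z{\left(h{\left(-9 \right)} \right)}}{G} = \frac{\frac{1}{-15} \left(-5 + \left(-15\right)^{2} \left(-994 - 15\right)\right)}{349416} = - \frac{-5 + 225 \left(-1009\right)}{15} \cdot \frac{1}{349416} = - \frac{-5 - 227025}{15} \cdot \frac{1}{349416} = \left(- \frac{1}{15}\right) \left(-227030\right) \frac{1}{349416} = \frac{45406}{3} \cdot \frac{1}{349416} = \frac{22703}{524124}$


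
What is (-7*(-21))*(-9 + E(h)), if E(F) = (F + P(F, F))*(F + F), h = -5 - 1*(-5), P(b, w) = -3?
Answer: -1323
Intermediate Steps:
h = 0 (h = -5 + 5 = 0)
E(F) = 2*F*(-3 + F) (E(F) = (F - 3)*(F + F) = (-3 + F)*(2*F) = 2*F*(-3 + F))
(-7*(-21))*(-9 + E(h)) = (-7*(-21))*(-9 + 2*0*(-3 + 0)) = 147*(-9 + 2*0*(-3)) = 147*(-9 + 0) = 147*(-9) = -1323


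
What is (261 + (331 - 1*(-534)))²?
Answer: 1267876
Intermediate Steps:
(261 + (331 - 1*(-534)))² = (261 + (331 + 534))² = (261 + 865)² = 1126² = 1267876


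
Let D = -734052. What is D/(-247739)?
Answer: 734052/247739 ≈ 2.9630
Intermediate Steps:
D/(-247739) = -734052/(-247739) = -734052*(-1/247739) = 734052/247739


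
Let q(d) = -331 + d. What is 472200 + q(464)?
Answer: 472333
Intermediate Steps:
472200 + q(464) = 472200 + (-331 + 464) = 472200 + 133 = 472333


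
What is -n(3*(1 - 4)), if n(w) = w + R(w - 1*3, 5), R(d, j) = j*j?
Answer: -16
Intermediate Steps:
R(d, j) = j²
n(w) = 25 + w (n(w) = w + 5² = w + 25 = 25 + w)
-n(3*(1 - 4)) = -(25 + 3*(1 - 4)) = -(25 + 3*(-3)) = -(25 - 9) = -1*16 = -16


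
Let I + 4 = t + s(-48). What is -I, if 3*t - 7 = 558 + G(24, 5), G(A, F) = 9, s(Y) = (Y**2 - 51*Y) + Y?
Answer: -14674/3 ≈ -4891.3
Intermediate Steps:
s(Y) = Y**2 - 50*Y
t = 574/3 (t = 7/3 + (558 + 9)/3 = 7/3 + (1/3)*567 = 7/3 + 189 = 574/3 ≈ 191.33)
I = 14674/3 (I = -4 + (574/3 - 48*(-50 - 48)) = -4 + (574/3 - 48*(-98)) = -4 + (574/3 + 4704) = -4 + 14686/3 = 14674/3 ≈ 4891.3)
-I = -1*14674/3 = -14674/3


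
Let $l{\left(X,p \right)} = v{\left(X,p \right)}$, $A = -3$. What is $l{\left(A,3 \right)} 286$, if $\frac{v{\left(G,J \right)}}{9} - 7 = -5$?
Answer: $5148$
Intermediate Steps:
$v{\left(G,J \right)} = 18$ ($v{\left(G,J \right)} = 63 + 9 \left(-5\right) = 63 - 45 = 18$)
$l{\left(X,p \right)} = 18$
$l{\left(A,3 \right)} 286 = 18 \cdot 286 = 5148$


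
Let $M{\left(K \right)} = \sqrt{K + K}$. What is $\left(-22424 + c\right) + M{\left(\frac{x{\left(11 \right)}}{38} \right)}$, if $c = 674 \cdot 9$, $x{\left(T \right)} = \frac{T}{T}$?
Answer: $-16358 + \frac{\sqrt{19}}{19} \approx -16358.0$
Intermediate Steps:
$x{\left(T \right)} = 1$
$M{\left(K \right)} = \sqrt{2} \sqrt{K}$ ($M{\left(K \right)} = \sqrt{2 K} = \sqrt{2} \sqrt{K}$)
$c = 6066$
$\left(-22424 + c\right) + M{\left(\frac{x{\left(11 \right)}}{38} \right)} = \left(-22424 + 6066\right) + \sqrt{2} \sqrt{1 \cdot \frac{1}{38}} = -16358 + \sqrt{2} \sqrt{1 \cdot \frac{1}{38}} = -16358 + \frac{\sqrt{2}}{\sqrt{38}} = -16358 + \sqrt{2} \frac{\sqrt{38}}{38} = -16358 + \frac{\sqrt{19}}{19}$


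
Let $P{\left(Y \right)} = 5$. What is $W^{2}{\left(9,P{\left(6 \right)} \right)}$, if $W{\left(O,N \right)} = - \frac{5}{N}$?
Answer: $1$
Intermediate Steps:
$W^{2}{\left(9,P{\left(6 \right)} \right)} = \left(- \frac{5}{5}\right)^{2} = \left(\left(-5\right) \frac{1}{5}\right)^{2} = \left(-1\right)^{2} = 1$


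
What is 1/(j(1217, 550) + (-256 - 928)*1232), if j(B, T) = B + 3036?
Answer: -1/1454435 ≈ -6.8755e-7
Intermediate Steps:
j(B, T) = 3036 + B
1/(j(1217, 550) + (-256 - 928)*1232) = 1/((3036 + 1217) + (-256 - 928)*1232) = 1/(4253 - 1184*1232) = 1/(4253 - 1458688) = 1/(-1454435) = -1/1454435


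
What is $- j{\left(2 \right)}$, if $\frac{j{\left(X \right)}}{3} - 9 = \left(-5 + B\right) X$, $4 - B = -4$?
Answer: $-45$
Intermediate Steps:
$B = 8$ ($B = 4 - -4 = 4 + 4 = 8$)
$j{\left(X \right)} = 27 + 9 X$ ($j{\left(X \right)} = 27 + 3 \left(-5 + 8\right) X = 27 + 3 \cdot 3 X = 27 + 9 X$)
$- j{\left(2 \right)} = - (27 + 9 \cdot 2) = - (27 + 18) = \left(-1\right) 45 = -45$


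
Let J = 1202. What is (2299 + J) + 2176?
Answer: 5677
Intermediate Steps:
(2299 + J) + 2176 = (2299 + 1202) + 2176 = 3501 + 2176 = 5677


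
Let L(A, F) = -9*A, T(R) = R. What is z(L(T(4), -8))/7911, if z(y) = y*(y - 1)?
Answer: 148/879 ≈ 0.16837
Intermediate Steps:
z(y) = y*(-1 + y)
z(L(T(4), -8))/7911 = ((-9*4)*(-1 - 9*4))/7911 = -36*(-1 - 36)*(1/7911) = -36*(-37)*(1/7911) = 1332*(1/7911) = 148/879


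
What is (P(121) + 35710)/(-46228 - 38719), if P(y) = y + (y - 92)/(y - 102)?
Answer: -680818/1613993 ≈ -0.42182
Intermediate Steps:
P(y) = y + (-92 + y)/(-102 + y)
(P(121) + 35710)/(-46228 - 38719) = ((-92 + 121**2 - 101*121)/(-102 + 121) + 35710)/(-46228 - 38719) = ((-92 + 14641 - 12221)/19 + 35710)/(-84947) = ((1/19)*2328 + 35710)*(-1/84947) = (2328/19 + 35710)*(-1/84947) = (680818/19)*(-1/84947) = -680818/1613993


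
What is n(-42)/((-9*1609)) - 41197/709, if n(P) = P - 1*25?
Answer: -596526254/10267029 ≈ -58.101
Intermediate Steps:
n(P) = -25 + P (n(P) = P - 25 = -25 + P)
n(-42)/((-9*1609)) - 41197/709 = (-25 - 42)/((-9*1609)) - 41197/709 = -67/(-14481) - 41197*1/709 = -67*(-1/14481) - 41197/709 = 67/14481 - 41197/709 = -596526254/10267029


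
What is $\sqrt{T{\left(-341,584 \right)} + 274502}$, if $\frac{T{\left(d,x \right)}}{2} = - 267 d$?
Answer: $2 \sqrt{114149} \approx 675.72$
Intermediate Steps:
$T{\left(d,x \right)} = - 534 d$ ($T{\left(d,x \right)} = 2 \left(- 267 d\right) = - 534 d$)
$\sqrt{T{\left(-341,584 \right)} + 274502} = \sqrt{\left(-534\right) \left(-341\right) + 274502} = \sqrt{182094 + 274502} = \sqrt{456596} = 2 \sqrt{114149}$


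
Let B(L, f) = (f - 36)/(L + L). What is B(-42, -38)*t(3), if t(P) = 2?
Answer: 37/21 ≈ 1.7619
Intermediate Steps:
B(L, f) = (-36 + f)/(2*L) (B(L, f) = (-36 + f)/((2*L)) = (-36 + f)*(1/(2*L)) = (-36 + f)/(2*L))
B(-42, -38)*t(3) = ((½)*(-36 - 38)/(-42))*2 = ((½)*(-1/42)*(-74))*2 = (37/42)*2 = 37/21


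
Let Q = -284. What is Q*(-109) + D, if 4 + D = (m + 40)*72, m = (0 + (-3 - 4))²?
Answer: 37360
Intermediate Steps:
m = 49 (m = (0 - 7)² = (-7)² = 49)
D = 6404 (D = -4 + (49 + 40)*72 = -4 + 89*72 = -4 + 6408 = 6404)
Q*(-109) + D = -284*(-109) + 6404 = 30956 + 6404 = 37360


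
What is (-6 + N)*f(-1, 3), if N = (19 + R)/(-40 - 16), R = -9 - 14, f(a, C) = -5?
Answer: 415/14 ≈ 29.643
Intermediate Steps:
R = -23
N = 1/14 (N = (19 - 23)/(-40 - 16) = -4/(-56) = -4*(-1/56) = 1/14 ≈ 0.071429)
(-6 + N)*f(-1, 3) = (-6 + 1/14)*(-5) = -83/14*(-5) = 415/14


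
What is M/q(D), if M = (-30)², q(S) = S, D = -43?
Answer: -900/43 ≈ -20.930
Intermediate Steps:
M = 900
M/q(D) = 900/(-43) = 900*(-1/43) = -900/43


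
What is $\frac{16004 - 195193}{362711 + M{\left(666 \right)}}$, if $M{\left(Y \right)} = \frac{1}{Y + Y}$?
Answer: $- \frac{238679748}{483131053} \approx -0.49403$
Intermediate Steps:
$M{\left(Y \right)} = \frac{1}{2 Y}$
$\frac{16004 - 195193}{362711 + M{\left(666 \right)}} = \frac{16004 - 195193}{362711 + \frac{1}{2 \cdot 666}} = - \frac{179189}{362711 + \frac{1}{2} \cdot \frac{1}{666}} = - \frac{179189}{362711 + \frac{1}{1332}} = - \frac{179189}{\frac{483131053}{1332}} = \left(-179189\right) \frac{1332}{483131053} = - \frac{238679748}{483131053}$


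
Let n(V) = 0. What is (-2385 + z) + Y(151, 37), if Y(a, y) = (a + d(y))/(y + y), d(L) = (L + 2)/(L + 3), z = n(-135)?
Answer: -7053521/2960 ≈ -2382.9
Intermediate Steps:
z = 0
d(L) = (2 + L)/(3 + L)
Y(a, y) = (a + (2 + y)/(3 + y))/(2*y) (Y(a, y) = (a + (2 + y)/(3 + y))/(y + y) = (a + (2 + y)/(3 + y))/((2*y)) = (a + (2 + y)/(3 + y))*(1/(2*y)) = (a + (2 + y)/(3 + y))/(2*y))
(-2385 + z) + Y(151, 37) = (-2385 + 0) + (½)*(2 + 37 + 151*(3 + 37))/(37*(3 + 37)) = -2385 + (½)*(1/37)*(2 + 37 + 151*40)/40 = -2385 + (½)*(1/37)*(1/40)*(2 + 37 + 6040) = -2385 + (½)*(1/37)*(1/40)*6079 = -2385 + 6079/2960 = -7053521/2960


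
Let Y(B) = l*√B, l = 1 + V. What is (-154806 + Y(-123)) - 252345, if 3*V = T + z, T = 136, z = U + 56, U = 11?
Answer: -407151 + 206*I*√123/3 ≈ -4.0715e+5 + 761.55*I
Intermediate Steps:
z = 67 (z = 11 + 56 = 67)
V = 203/3 (V = (136 + 67)/3 = (⅓)*203 = 203/3 ≈ 67.667)
l = 206/3 (l = 1 + 203/3 = 206/3 ≈ 68.667)
Y(B) = 206*√B/3
(-154806 + Y(-123)) - 252345 = (-154806 + 206*√(-123)/3) - 252345 = (-154806 + 206*(I*√123)/3) - 252345 = (-154806 + 206*I*√123/3) - 252345 = -407151 + 206*I*√123/3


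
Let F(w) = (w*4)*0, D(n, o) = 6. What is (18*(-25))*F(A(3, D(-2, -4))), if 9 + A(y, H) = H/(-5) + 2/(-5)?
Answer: 0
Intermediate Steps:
A(y, H) = -47/5 - H/5 (A(y, H) = -9 + (H/(-5) + 2/(-5)) = -9 + (H*(-⅕) + 2*(-⅕)) = -9 + (-H/5 - ⅖) = -9 + (-⅖ - H/5) = -47/5 - H/5)
F(w) = 0 (F(w) = (4*w)*0 = 0)
(18*(-25))*F(A(3, D(-2, -4))) = (18*(-25))*0 = -450*0 = 0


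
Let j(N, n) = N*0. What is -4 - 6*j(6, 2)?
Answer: -4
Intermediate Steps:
j(N, n) = 0
-4 - 6*j(6, 2) = -4 - 6*0 = -4 + 0 = -4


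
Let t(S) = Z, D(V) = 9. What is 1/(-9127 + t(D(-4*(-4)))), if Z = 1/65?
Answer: -65/593254 ≈ -0.00010957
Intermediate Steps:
Z = 1/65 ≈ 0.015385
t(S) = 1/65
1/(-9127 + t(D(-4*(-4)))) = 1/(-9127 + 1/65) = 1/(-593254/65) = -65/593254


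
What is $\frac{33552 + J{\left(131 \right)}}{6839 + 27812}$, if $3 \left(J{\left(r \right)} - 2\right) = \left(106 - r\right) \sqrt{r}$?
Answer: $\frac{33554}{34651} - \frac{25 \sqrt{131}}{103953} \approx 0.96559$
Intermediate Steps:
$J{\left(r \right)} = 2 + \frac{\sqrt{r} \left(106 - r\right)}{3}$ ($J{\left(r \right)} = 2 + \frac{\left(106 - r\right) \sqrt{r}}{3} = 2 + \frac{\sqrt{r} \left(106 - r\right)}{3}$)
$\frac{33552 + J{\left(131 \right)}}{6839 + 27812} = \frac{33552 + \left(2 - \frac{131^{\frac{3}{2}}}{3} + \frac{106 \sqrt{131}}{3}\right)}{6839 + 27812} = \frac{33552 + \left(2 - \frac{131 \sqrt{131}}{3} + \frac{106 \sqrt{131}}{3}\right)}{34651} = \left(33552 + \left(2 - \frac{131 \sqrt{131}}{3} + \frac{106 \sqrt{131}}{3}\right)\right) \frac{1}{34651} = \left(33552 + \left(2 - \frac{25 \sqrt{131}}{3}\right)\right) \frac{1}{34651} = \left(33554 - \frac{25 \sqrt{131}}{3}\right) \frac{1}{34651} = \frac{33554}{34651} - \frac{25 \sqrt{131}}{103953}$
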